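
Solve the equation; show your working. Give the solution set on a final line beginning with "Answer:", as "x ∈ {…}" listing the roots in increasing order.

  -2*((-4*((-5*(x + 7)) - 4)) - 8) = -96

Step 1. [-2*((-4*((-5*(x + 7)) - 4)) - 8) = -96] LHS = -2·(…); ÷-2 both sides. So div: (-4*((-5*(x + 7)) - 4)) - 8 = 48.
Step 2. [(-4*((-5*(x + 7)) - 4)) - 8 = 48] common factor -4 (LHS and 48) — divide through, so factor: ((-5*(x + 7)) - 4) + 2 = -12.
Step 3. [((-5*(x + 7)) - 4) + 2 = -12] +2 is outermost — subtract 2 both sides ⇒ sub: (-5*(x + 7)) - 4 = -14.
Step 4. [(-5*(x + 7)) - 4 = -14] peel the -4: add 4 from each side, so sub: -5*(x + 7) = -10.
Step 5. [-5*(x + 7) = -10] divide by the outer -5, so div: x + 7 = 2.
Step 6. [x + 7 = 2] 7 comes off first (subtract 7). So sub: x = -5.

Answer: x ∈ {-5}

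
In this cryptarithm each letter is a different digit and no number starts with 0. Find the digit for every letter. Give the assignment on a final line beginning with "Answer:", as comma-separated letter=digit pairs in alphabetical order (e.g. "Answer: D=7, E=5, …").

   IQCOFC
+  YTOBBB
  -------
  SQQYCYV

Step 1. [col 1: C + B ≡ V (mod 10)] C=5 is one option consistent with column 1 (C + B ≡ V (mod 10), carry-in 0) — take it ⇒ C=5.
Step 2. [S] S is the leading digit of a 7-digit sum of two 6-digit numbers; the final carry is exactly 1 ⇒ S=1.
Step 3. [col 1: C + B ≡ V (mod 10)] several values work for V in column 1 (C + B ≡ V (mod 10), carry-in 0); try V=8. So V=8.
Step 4. [col 1: C + B ≡ V (mod 10)] column 1 reads C+B+carry(0)=V with C=5, V=8; with digits 1,5,8 already taken and all letters distinct, the only value for B is 3, so B=3.
Step 5. [col 2: F + B ≡ Y (mod 10)] no forcing yet in column 2 (carry-in 0); Y=7 is free and consistent — try it, so Y=7.
Step 6. [col 2: F + B ≡ Y (mod 10)] column 2: given B=3, Y=7, carry-in 0, and digits 1,3,5,7,8 already taken and all letters distinct, F+B≡Y (mod 10) forces F=4. So F=4.
Step 7. [col 3: O + B ≡ C (mod 10)] from column 3 (B=3, C=5, carry-in 0, digits 1,3,4,5,7,8 already taken and all letters distinct): O must equal 2. So O=2.
Step 8. [col 5: Q + T ≡ Q (mod 10)] column 5: given nothing yet, carry-in 0, and digits 1,2,3,4,5,7,8 already taken and all letters distinct, Q+T≡Q (mod 10) forces T=0. So T=0.
Step 9. [col 5: Q + T ≡ Q (mod 10)] several values work for Q in column 5 (Q + T ≡ Q (mod 10), carry-in 0); try Q=6. So Q=6.
Step 10. [col 6: I + Y ≡ Q (mod 10)] in column 6 we have I+Y≡Q with carry-in 0; given Y=7, Q=6 and digits 0,1,2,3,4,5,6,7,8 already taken and all letters distinct, that pins I to 9, so I=9.

Answer: B=3, C=5, F=4, I=9, O=2, Q=6, S=1, T=0, V=8, Y=7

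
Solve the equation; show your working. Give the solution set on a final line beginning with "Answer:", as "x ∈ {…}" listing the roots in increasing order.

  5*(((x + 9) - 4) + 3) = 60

Step 1. [5*(((x + 9) - 4) + 3) = 60] leading coefficient 5: divide by 5 ⇒ div: ((x + 9) - 4) + 3 = 12.
Step 2. [((x + 9) - 4) + 3 = 12] 3 comes off first (subtract 3) ⇒ sub: (x + 9) - 4 = 9.
Step 3. [(x + 9) - 4 = 9] peel the -4: add 4 from each side. So sub: x + 9 = 13.
Step 4. [x + 9 = 13] peel the +9: subtract 9 from each side, so sub: x = 4.

Answer: x ∈ {4}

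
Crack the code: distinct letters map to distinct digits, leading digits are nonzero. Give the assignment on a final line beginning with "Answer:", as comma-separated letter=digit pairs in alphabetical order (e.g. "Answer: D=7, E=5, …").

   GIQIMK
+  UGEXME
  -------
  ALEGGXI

Step 1. [col 1: K + E ≡ I (mod 10)] I=3 is one option consistent with column 1 (K + E ≡ I (mod 10), carry-in 0) — take it. So I=3.
Step 2. [col 1: K + E ≡ I (mod 10)] E=6 is one option consistent with column 1 (K + E ≡ I (mod 10), carry-in 0) — take it ⇒ E=6.
Step 3. [A] adding two 6-digit numbers gives at most 6+1 digits, and here it does — A is that final carry and must be 1 ⇒ A=1.
Step 4. [col 1: K + E ≡ I (mod 10)] column 1: given E=6, I=3, carry-in 0, and digits 1,3,6 already taken and all letters distinct, K+E≡I (mod 10) forces K=7, so K=7.
Step 5. [col 2: M + M ≡ X (mod 10)] X=9 is one option consistent with column 2 (M + M ≡ X (mod 10), carry-in 1) — take it, so X=9.
Step 6. [col 2: M + M ≡ X (mod 10)] column 2 reads M+M+carry(1)=X with X=9; with digits 1,3,6,7,9 already taken and all letters distinct, the only value for M is 4. So M=4.
Step 7. [col 3: I + X ≡ G (mod 10)] from column 3 (I=3, X=9, carry-in 0, digits 1,3,4,6,7,9 already taken and all letters distinct): G must equal 2, so G=2.
Step 8. [col 4: Q + E ≡ G (mod 10)] in column 4 we have Q+E≡G with carry-in 1; given E=6, G=2 and digits 1,2,3,4,6,7,9 already taken and all letters distinct, that pins Q to 5, so Q=5.
Step 9. [col 6: G + U ≡ L (mod 10)] in column 6 we have G+U≡L with carry-in 0; given G=2 and digits 1,2,3,4,5,6,7,9 already taken and all letters distinct, that pins L to 0, so L=0.
Step 10. [col 6: G + U ≡ L (mod 10)] column 6: given G=2, L=0, carry-in 0, and digits 0,1,2,3,4,5,6,7,9 already taken and all letters distinct, G+U≡L (mod 10) forces U=8. So U=8.

Answer: A=1, E=6, G=2, I=3, K=7, L=0, M=4, Q=5, U=8, X=9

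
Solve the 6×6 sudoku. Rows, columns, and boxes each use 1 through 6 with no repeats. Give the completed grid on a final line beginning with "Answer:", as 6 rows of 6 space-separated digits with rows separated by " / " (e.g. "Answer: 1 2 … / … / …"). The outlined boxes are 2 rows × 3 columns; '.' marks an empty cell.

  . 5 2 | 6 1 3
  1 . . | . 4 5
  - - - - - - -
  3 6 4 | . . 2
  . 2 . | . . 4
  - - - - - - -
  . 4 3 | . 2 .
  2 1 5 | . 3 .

Step 1. [r3c5∈{5}] r3c5 has the single candidate 5 ⇒ r3c5=5.
Step 2. [r5c6∈{1,6}] col 6 places 1 nowhere but r5c6 ⇒ r5c6=1.
Step 3. [r3c4∈{1}] r3c4 is down to just 1, so r3c4=1.
Step 4. [r4c3∈{1}] r4c3's peers cover all but 1. So r4c3=1.
Step 5. [r2c4∈{2}] r2c4 has the single candidate 2. So r2c4=2.
Step 6. [r2c3∈{6}] r2c3 has the single candidate 6, so r2c3=6.
Step 7. [r5c4∈{5}] r5c4 is down to just 5 ⇒ r5c4=5.
Step 8. [r2c2∈{3}] r2c2 is down to just 3 ⇒ r2c2=3.
Step 9. [r4c1∈{5}] r4c1 has the single candidate 5, so r4c1=5.
Step 10. [r4c4∈{3}] nothing but 3 survives at r4c4 ⇒ r4c4=3.
Step 11. [r4c5∈{6}] nothing but 6 survives at r4c5. So r4c5=6.
Step 12. [r6c6∈{6}] r6c6 is down to just 6 ⇒ r6c6=6.
Step 13. [r5c1∈{6}] r5c1 has the single candidate 6. So r5c1=6.
Step 14. [r6c4∈{4}] r6c4 has the single candidate 4 ⇒ r6c4=4.
Step 15. [r1c1∈{4}] only 4 remains possible at r1c1. So r1c1=4.

Answer: 4 5 2 6 1 3 / 1 3 6 2 4 5 / 3 6 4 1 5 2 / 5 2 1 3 6 4 / 6 4 3 5 2 1 / 2 1 5 4 3 6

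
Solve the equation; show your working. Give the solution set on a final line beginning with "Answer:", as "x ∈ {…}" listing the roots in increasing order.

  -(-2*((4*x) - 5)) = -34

Step 1. [-(-2*((4*x) - 5)) = -34] LHS negated; negate both sides. So neg: -2*((4*x) - 5) = 34.
Step 2. [-2*((4*x) - 5) = 34] LHS = -2·(…); ÷-2 both sides ⇒ div: (4*x) - 5 = -17.
Step 3. [(4*x) - 5 = -17] -5 is outermost — add 5 both sides, so sub: 4*x = -12.
Step 4. [4*x = -12] leading coefficient 4: divide by 4 ⇒ div: x = -3.

Answer: x ∈ {-3}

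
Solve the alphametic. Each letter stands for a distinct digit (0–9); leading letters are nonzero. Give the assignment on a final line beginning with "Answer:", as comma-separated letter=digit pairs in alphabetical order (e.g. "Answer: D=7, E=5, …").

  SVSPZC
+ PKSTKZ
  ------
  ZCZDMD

Step 1. [col 1: C + Z ≡ D (mod 10)] no forcing yet in column 1 (carry-in 0); C=3 is free and consistent — try it, so C=3.
Step 2. [col 1: C + Z ≡ D (mod 10)] several values work for Z in column 1 (C + Z ≡ D (mod 10), carry-in 0); try Z=4, so Z=4.
Step 3. [col 1: C + Z ≡ D (mod 10)] column 1: given C=3, Z=4, carry-in 0, and digits 3,4 already taken and all letters distinct, C+Z≡D (mod 10) forces D=7. So D=7.
Step 4. [col 2: Z + K ≡ M (mod 10)] no forcing yet in column 2 (carry-in 0); M=9 is free and consistent — try it ⇒ M=9.
Step 5. [col 2: Z + K ≡ M (mod 10)] in column 2 we have Z+K≡M with carry-in 0; given Z=4, M=9 and digits 3,4,7,9 already taken and all letters distinct, that pins K to 5. So K=5.
Step 6. [col 3: P + T ≡ D (mod 10)] column 3 (P + T ≡ D (mod 10), carry-in 0) doesn't pin T yet; pick T=6 and continue, so T=6.
Step 7. [col 3: P + T ≡ D (mod 10)] in column 3 we have P+T≡D with carry-in 0; given T=6, D=7 and digits 3,4,5,6,7,9 already taken and all letters distinct, that pins P to 1, so P=1.
Step 8. [col 4: S + S ≡ Z (mod 10)] in column 4 we have S+S≡Z with carry-in 0; given Z=4 and digits 1,3,4,5,6,7,9 already taken and all letters distinct, that pins S to 2, so S=2.
Step 9. [col 5: V + K ≡ C (mod 10)] from column 5 (K=5, C=3, carry-in 0, digits 1,2,3,4,5,6,7,9 already taken and all letters distinct): V must equal 8 ⇒ V=8.

Answer: C=3, D=7, K=5, M=9, P=1, S=2, T=6, V=8, Z=4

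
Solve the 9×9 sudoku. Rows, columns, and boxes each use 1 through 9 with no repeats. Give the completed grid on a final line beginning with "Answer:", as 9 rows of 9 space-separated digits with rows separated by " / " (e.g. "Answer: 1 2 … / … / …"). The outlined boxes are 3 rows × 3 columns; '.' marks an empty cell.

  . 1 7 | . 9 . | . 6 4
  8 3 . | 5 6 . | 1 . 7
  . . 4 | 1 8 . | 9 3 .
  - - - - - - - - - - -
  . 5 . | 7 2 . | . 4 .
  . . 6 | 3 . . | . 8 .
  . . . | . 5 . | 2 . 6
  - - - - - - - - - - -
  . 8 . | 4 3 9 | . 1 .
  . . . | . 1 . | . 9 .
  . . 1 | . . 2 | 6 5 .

Step 1. [r7c1∈{2,5,6,7}] r7c1 is the only open cell in row 7 admitting 6, so r7c1=6.
Step 2. [r8c7∈{3,4,7,8}] r8c7 is the only open cell in col 7 admitting 4, so r8c7=4.
Step 3. [r8c6∈{5,6,7,8}] across col 6, 5 lands solely at r8c6 ⇒ r8c6=5.
Step 4. [r6c4∈{8,9}] 9 has one home in col 4: r6c4. So r6c4=9.
Step 5. [r5c5∈{4}] only 4 remains possible at r5c5 ⇒ r5c5=4.
Step 6. [r5c6∈{1}] r5c6 is down to just 1 ⇒ r5c6=1.
Step 7. [r6c1∈{1,3,4,7}] r6c1 is the only open cell in row 6 admitting 1 ⇒ r6c1=1.
Step 8. [r9c1∈{3,4,7,9}] col 1 places 4 nowhere but r9c1, so r9c1=4.
Step 9. [r6c3∈{3,8}] across row 6, 3 lands solely at r6c3. So r6c3=3.
Step 10. [r8c3∈{2}] nothing but 2 survives at r8c3, so r8c3=2.
Step 11. [r4c1∈{9}] r4c1 has the single candidate 9. So r4c1=9.
Step 12. [r8c2∈{7}] nothing but 7 survives at r8c2, so r8c2=7.
Step 13. [r9c9∈{3,8}] in row 9, 3 fits only at r9c9, so r9c9=3.
Step 14. [r5c1∈{2,7}] col 1 places 7 nowhere but r5c1 ⇒ r5c1=7.
Step 15. [r5c7∈{5}] r5c7's peers cover all but 5 ⇒ r5c7=5.
Step 16. [r1c1∈{2,5}] row 1 places 5 nowhere but r1c1. So r1c1=5.
Step 17. [r3c1∈{2}] only 2 remains possible at r3c1 ⇒ r3c1=2.
Step 18. [r8c4∈{6,8}] r8c4 is the only open cell in row 8 admitting 6. So r8c4=6.
Step 19. [r4c3∈{8}] r4c3 has the single candidate 8, so r4c3=8.
Step 20. [r8c1∈{3}] r8c1's peers cover all but 3, so r8c1=3.
Step 21. [r3c9∈{5}] r3c9 has the single candidate 5 ⇒ r3c9=5.
Step 22. [r9c2∈{9}] r9c2 is down to just 9. So r9c2=9.
Step 23. [r4c9∈{1}] nothing but 1 survives at r4c9. So r4c9=1.
Step 24. [r2c6∈{4}] r2c6 is down to just 4 ⇒ r2c6=4.
Step 25. [r4c7∈{3}] r4c7 has the single candidate 3 ⇒ r4c7=3.
Step 26. [r1c4∈{2}] r1c4 has the single candidate 2 ⇒ r1c4=2.
Step 27. [r5c2∈{2}] r5c2 has the single candidate 2. So r5c2=2.
Step 28. [r2c8∈{2}] nothing but 2 survives at r2c8. So r2c8=2.
Step 29. [r6c6∈{8}] r6c6 is down to just 8 ⇒ r6c6=8.
Step 30. [r4c6∈{6}] r4c6 has the single candidate 6 ⇒ r4c6=6.
Step 31. [r7c7∈{7}] r7c7 has the single candidate 7. So r7c7=7.
Step 32. [r6c8∈{7}] r6c8's peers cover all but 7 ⇒ r6c8=7.
Step 33. [r9c5∈{7}] nothing but 7 survives at r9c5 ⇒ r9c5=7.
Step 34. [r3c2∈{6}] r3c2's peers cover all but 6. So r3c2=6.
Step 35. [r8c9∈{8}] r8c9's peers cover all but 8, so r8c9=8.
Step 36. [r1c6∈{3}] r1c6 has the single candidate 3 ⇒ r1c6=3.
Step 37. [r5c9∈{9}] r5c9 is down to just 9 ⇒ r5c9=9.
Step 38. [r1c7∈{8}] r1c7 is down to just 8. So r1c7=8.
Step 39. [r2c3∈{9}] nothing but 9 survives at r2c3. So r2c3=9.
Step 40. [r7c9∈{2}] r7c9 is down to just 2 ⇒ r7c9=2.
Step 41. [r3c6∈{7}] nothing but 7 survives at r3c6 ⇒ r3c6=7.
Step 42. [r9c4∈{8}] only 8 remains possible at r9c4, so r9c4=8.
Step 43. [r6c2∈{4}] nothing but 4 survives at r6c2. So r6c2=4.
Step 44. [r7c3∈{5}] nothing but 5 survives at r7c3 ⇒ r7c3=5.

Answer: 5 1 7 2 9 3 8 6 4 / 8 3 9 5 6 4 1 2 7 / 2 6 4 1 8 7 9 3 5 / 9 5 8 7 2 6 3 4 1 / 7 2 6 3 4 1 5 8 9 / 1 4 3 9 5 8 2 7 6 / 6 8 5 4 3 9 7 1 2 / 3 7 2 6 1 5 4 9 8 / 4 9 1 8 7 2 6 5 3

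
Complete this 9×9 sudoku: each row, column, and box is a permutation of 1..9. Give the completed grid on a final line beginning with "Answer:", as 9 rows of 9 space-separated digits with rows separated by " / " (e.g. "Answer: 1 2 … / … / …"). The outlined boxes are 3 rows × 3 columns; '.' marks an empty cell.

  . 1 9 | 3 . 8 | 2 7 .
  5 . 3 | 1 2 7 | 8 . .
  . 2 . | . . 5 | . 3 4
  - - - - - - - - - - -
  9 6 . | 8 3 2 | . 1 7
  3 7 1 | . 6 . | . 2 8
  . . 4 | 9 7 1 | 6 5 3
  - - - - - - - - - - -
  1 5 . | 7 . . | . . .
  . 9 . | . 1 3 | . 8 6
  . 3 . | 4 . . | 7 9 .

Step 1. [r1c1∈{4,6}] 6 has one home in row 1: r1c1. So r1c1=6.
Step 2. [r8c4∈{2,5}] across col 4, 2 lands solely at r8c4. So r8c4=2.
Step 3. [r4c7∈{4}] r4c7 is down to just 4, so r4c7=4.
Step 4. [r7c9∈{2}] r7c9 is down to just 2 ⇒ r7c9=2.
Step 5. [r9c3∈{2,6,8}] in col 3, 2 fits only at r9c3. So r9c3=2.
Step 6. [r9c1∈{8}] r9c1 is down to just 8, so r9c1=8.
Step 7. [r7c6∈{6,9}] r7c6 is the only open cell in col 6 admitting 9 ⇒ r7c6=9.
Step 8. [r8c3∈{7}] only 7 remains possible at r8c3 ⇒ r8c3=7.
Step 9. [r9c9∈{1,5}] in row 9, 1 fits only at r9c9 ⇒ r9c9=1.
Step 10. [r3c7∈{1,9}] row 3 places 1 nowhere but r3c7 ⇒ r3c7=1.
Step 11. [r9c6∈{6}] only 6 remains possible at r9c6, so r9c6=6.
Step 12. [r7c3∈{6}] only 6 remains possible at r7c3, so r7c3=6.
Step 13. [r8c7∈{5}] nothing but 5 survives at r8c7, so r8c7=5.
Step 14. [r6c1∈{2}] r6c1 has the single candidate 2. So r6c1=2.
Step 15. [r3c4∈{6}] r3c4 has the single candidate 6, so r3c4=6.
Step 16. [r3c5∈{9}] r3c5 has the single candidate 9. So r3c5=9.
Step 17. [r7c8∈{4}] only 4 remains possible at r7c8 ⇒ r7c8=4.
Step 18. [r1c9∈{5}] r1c9 has the single candidate 5 ⇒ r1c9=5.
Step 19. [r7c7∈{3}] nothing but 3 survives at r7c7 ⇒ r7c7=3.
Step 20. [r5c7∈{9}] nothing but 9 survives at r5c7 ⇒ r5c7=9.
Step 21. [r4c3∈{5}] r4c3 has the single candidate 5 ⇒ r4c3=5.
Step 22. [r5c6∈{4}] only 4 remains possible at r5c6, so r5c6=4.
Step 23. [r2c2∈{4}] r2c2 is down to just 4. So r2c2=4.
Step 24. [r9c5∈{5}] nothing but 5 survives at r9c5. So r9c5=5.
Step 25. [r2c8∈{6}] only 6 remains possible at r2c8, so r2c8=6.
Step 26. [r6c2∈{8}] r6c2 is down to just 8 ⇒ r6c2=8.
Step 27. [r3c1∈{7}] r3c1's peers cover all but 7 ⇒ r3c1=7.
Step 28. [r8c1∈{4}] nothing but 4 survives at r8c1. So r8c1=4.
Step 29. [r5c4∈{5}] only 5 remains possible at r5c4 ⇒ r5c4=5.
Step 30. [r1c5∈{4}] r1c5's peers cover all but 4, so r1c5=4.
Step 31. [r3c3∈{8}] only 8 remains possible at r3c3. So r3c3=8.
Step 32. [r2c9∈{9}] only 9 remains possible at r2c9 ⇒ r2c9=9.
Step 33. [r7c5∈{8}] only 8 remains possible at r7c5, so r7c5=8.

Answer: 6 1 9 3 4 8 2 7 5 / 5 4 3 1 2 7 8 6 9 / 7 2 8 6 9 5 1 3 4 / 9 6 5 8 3 2 4 1 7 / 3 7 1 5 6 4 9 2 8 / 2 8 4 9 7 1 6 5 3 / 1 5 6 7 8 9 3 4 2 / 4 9 7 2 1 3 5 8 6 / 8 3 2 4 5 6 7 9 1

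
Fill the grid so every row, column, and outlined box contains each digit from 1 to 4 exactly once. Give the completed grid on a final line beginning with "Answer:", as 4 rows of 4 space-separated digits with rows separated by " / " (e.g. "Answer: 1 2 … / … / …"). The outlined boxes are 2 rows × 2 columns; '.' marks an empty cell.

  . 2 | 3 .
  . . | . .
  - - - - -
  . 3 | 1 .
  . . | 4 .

Step 1. [r2c2∈{1,4}] in col 2, 4 fits only at r2c2 ⇒ r2c2=4.
Step 2. [r3c4∈{2}] nothing but 2 survives at r3c4 ⇒ r3c4=2.
Step 3. [r1c1∈{1}] r1c1's peers cover all but 1, so r1c1=1.
Step 4. [r1c4∈{4}] r1c4's peers cover all but 4, so r1c4=4.
Step 5. [r3c1∈{4}] r3c1's peers cover all but 4 ⇒ r3c1=4.
Step 6. [r4c1∈{2}] r4c1 is down to just 2. So r4c1=2.
Step 7. [r2c1∈{3}] r2c1's peers cover all but 3. So r2c1=3.
Step 8. [r2c3∈{2}] nothing but 2 survives at r2c3, so r2c3=2.
Step 9. [r4c2∈{1}] nothing but 1 survives at r4c2. So r4c2=1.
Step 10. [r4c4∈{3}] r4c4 has the single candidate 3. So r4c4=3.
Step 11. [r2c4∈{1}] r2c4's peers cover all but 1 ⇒ r2c4=1.

Answer: 1 2 3 4 / 3 4 2 1 / 4 3 1 2 / 2 1 4 3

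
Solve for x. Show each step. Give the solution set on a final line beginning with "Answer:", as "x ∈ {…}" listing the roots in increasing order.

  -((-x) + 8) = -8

Step 1. [-((-x) + 8) = -8] LHS negated; negate both sides, so neg: (-x) + 8 = 8.
Step 2. [(-x) + 8 = 8] +8 is outermost — subtract 8 both sides ⇒ sub: -x = 0.
Step 3. [-x = 0] leading − — multiply by −1, so neg: x = 0.

Answer: x ∈ {0}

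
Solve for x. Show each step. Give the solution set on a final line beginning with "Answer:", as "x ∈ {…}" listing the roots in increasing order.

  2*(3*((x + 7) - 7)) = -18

Step 1. [2*(3*((x + 7) - 7)) = -18] leading coefficient 2: divide by 2 ⇒ div: 3*((x + 7) - 7) = -9.
Step 2. [3*((x + 7) - 7) = -9] 3·(inner) — divide through by 3 ⇒ div: (x + 7) - 7 = -3.
Step 3. [(x + 7) - 7 = -3] the outer -7 inverts by adding 7, so sub: x + 7 = 4.
Step 4. [x + 7 = 4] peel the +7: subtract 7 from each side. So sub: x = -3.

Answer: x ∈ {-3}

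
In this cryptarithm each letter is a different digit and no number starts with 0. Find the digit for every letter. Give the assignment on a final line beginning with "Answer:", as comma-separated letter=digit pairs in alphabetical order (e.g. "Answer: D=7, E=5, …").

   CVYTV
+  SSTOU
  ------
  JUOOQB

Step 1. [J] the sum has 6 digits but both addends have 5; that extra leading digit J is the final carry, namely 1 ⇒ J=1.
Step 2. [col 1: V + U ≡ B (mod 10)] U=4 is one option consistent with column 1 (V + U ≡ B (mod 10), carry-in 0) — take it, so U=4.
Step 3. [col 1: V + U ≡ B (mod 10)] V=5 is one option consistent with column 1 (V + U ≡ B (mod 10), carry-in 0) — take it ⇒ V=5.
Step 4. [col 1: V + U ≡ B (mod 10)] from column 1 (V=5, U=4, carry-in 0, digits 1,4,5 already taken and all letters distinct): B must equal 9 ⇒ B=9.
Step 5. [col 2: T + O ≡ Q (mod 10)] column 2 (T + O ≡ Q (mod 10), carry-in 0) doesn't pin T yet; pick T=8 and continue ⇒ T=8.
Step 6. [col 2: T + O ≡ Q (mod 10)] from column 2 (T=8, carry-in 0, digits 1,4,5,8,9 already taken and all letters distinct): Q must equal 0. So Q=0.
Step 7. [col 2: T + O ≡ Q (mod 10)] column 2 reads T+O+carry(0)=Q with T=8, Q=0; with digits 0,1,4,5,8,9 already taken and all letters distinct, the only value for O is 2. So O=2.
Step 8. [col 3: Y + T ≡ O (mod 10)] column 3 reads Y+T+carry(1)=O with T=8, O=2; with digits 0,1,2,4,5,8,9 already taken and all letters distinct, the only value for Y is 3, so Y=3.
Step 9. [col 4: V + S ≡ O (mod 10)] in column 4 we have V+S≡O with carry-in 1; given V=5, O=2 and digits 0,1,2,3,4,5,8,9 already taken and all letters distinct, that pins S to 6 ⇒ S=6.
Step 10. [col 5: C + S ≡ U (mod 10)] from column 5 (S=6, U=4, carry-in 1, digits 0,1,2,3,4,5,6,8,9 already taken and all letters distinct): C must equal 7. So C=7.

Answer: B=9, C=7, J=1, O=2, Q=0, S=6, T=8, U=4, V=5, Y=3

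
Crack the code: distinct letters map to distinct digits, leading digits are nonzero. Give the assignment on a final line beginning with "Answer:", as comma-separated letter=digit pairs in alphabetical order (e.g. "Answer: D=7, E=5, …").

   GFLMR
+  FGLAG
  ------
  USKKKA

Step 1. [col 1: R + G ≡ A (mod 10)] column 1 (R + G ≡ A (mod 10), carry-in 0) doesn't pin A yet; pick A=3 and continue ⇒ A=3.
Step 2. [col 1: R + G ≡ A (mod 10)] no forcing yet in column 1 (carry-in 0); R=7 is free and consistent — try it. So R=7.
Step 3. [col 1: R + G ≡ A (mod 10)] in column 1 we have R+G≡A with carry-in 0; given R=7, A=3 and digits 3,7 already taken and all letters distinct, that pins G to 6 ⇒ G=6.
Step 4. [U] U is the leading digit of a 6-digit sum of two 5-digit numbers; the final carry is exactly 1 ⇒ U=1.
Step 5. [col 2: M + A ≡ K (mod 10)] M=0 is one option consistent with column 2 (M + A ≡ K (mod 10), carry-in 1) — take it. So M=0.
Step 6. [col 2: M + A ≡ K (mod 10)] from column 2 (M=0, A=3, carry-in 1, digits 0,1,3,6,7 already taken and all letters distinct): K must equal 4. So K=4.
Step 7. [col 3: L + L ≡ K (mod 10)] column 3 reads L+L+carry(0)=K with K=4; with digits 0,1,3,4,6,7 already taken and all letters distinct, the only value for L is 2 ⇒ L=2.
Step 8. [col 4: F + G ≡ K (mod 10)] from column 4 (G=6, K=4, carry-in 0, digits 0,1,2,3,4,6,7 already taken and all letters distinct): F must equal 8, so F=8.
Step 9. [col 5: G + F ≡ S (mod 10)] column 5 reads G+F+carry(1)=S with G=6, F=8; with digits 0,1,2,3,4,6,7,8 already taken and all letters distinct, the only value for S is 5, so S=5.

Answer: A=3, F=8, G=6, K=4, L=2, M=0, R=7, S=5, U=1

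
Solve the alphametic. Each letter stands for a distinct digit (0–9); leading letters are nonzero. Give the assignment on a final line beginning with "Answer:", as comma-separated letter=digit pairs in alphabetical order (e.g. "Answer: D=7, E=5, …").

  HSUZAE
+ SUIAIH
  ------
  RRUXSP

Step 1. [col 1: E + H ≡ P (mod 10)] E=3 is one option consistent with column 1 (E + H ≡ P (mod 10), carry-in 0) — take it, so E=3.
Step 2. [col 1: E + H ≡ P (mod 10)] P=8 is one option consistent with column 1 (E + H ≡ P (mod 10), carry-in 0) — take it ⇒ P=8.
Step 3. [col 1: E + H ≡ P (mod 10)] column 1 reads E+H+carry(0)=P with E=3, P=8; with digits 3,8 already taken and all letters distinct, the only value for H is 5. So H=5.
Step 4. [col 2: A + I ≡ S (mod 10)] no forcing yet in column 2 (carry-in 0); I=9 is free and consistent — try it. So I=9.
Step 5. [col 2: A + I ≡ S (mod 10)] A=2 is one option consistent with column 2 (A + I ≡ S (mod 10), carry-in 0) — take it ⇒ A=2.
Step 6. [col 2: A + I ≡ S (mod 10)] column 2 reads A+I+carry(0)=S with A=2, I=9; with digits 2,3,5,8,9 already taken and all letters distinct, the only value for S is 1. So S=1.
Step 7. [col 3: Z + A ≡ X (mod 10)] column 3 (Z + A ≡ X (mod 10), carry-in 1) doesn't pin Z yet; pick Z=7 and continue. So Z=7.
Step 8. [col 3: Z + A ≡ X (mod 10)] in column 3 we have Z+A≡X with carry-in 1; given Z=7, A=2 and digits 1,2,3,5,7,8,9 already taken and all letters distinct, that pins X to 0, so X=0.
Step 9. [col 4: U + I ≡ U (mod 10)] U=4 is one option consistent with column 4 (U + I ≡ U (mod 10), carry-in 1) — take it, so U=4.
Step 10. [col 5: S + U ≡ R (mod 10)] from column 5 (S=1, U=4, carry-in 1, digits 0,1,2,3,4,5,7,8,9 already taken and all letters distinct): R must equal 6, so R=6.

Answer: A=2, E=3, H=5, I=9, P=8, R=6, S=1, U=4, X=0, Z=7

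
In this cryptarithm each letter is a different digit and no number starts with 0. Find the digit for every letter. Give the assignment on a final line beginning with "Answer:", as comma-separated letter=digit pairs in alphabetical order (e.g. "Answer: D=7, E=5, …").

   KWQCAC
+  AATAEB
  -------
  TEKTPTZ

Step 1. [col 1: C + B ≡ Z (mod 10)] no forcing yet in column 1 (carry-in 0); B=3 is free and consistent — try it, so B=3.
Step 2. [col 1: C + B ≡ Z (mod 10)] no forcing yet in column 1 (carry-in 0); Z=5 is free and consistent — try it. So Z=5.
Step 3. [T] T is the leading digit of a 7-digit sum of two 6-digit numbers; the final carry is exactly 1, so T=1.
Step 4. [col 1: C + B ≡ Z (mod 10)] from column 1 (B=3, Z=5, carry-in 0, digits 1,3,5 already taken and all letters distinct): C must equal 2. So C=2.
Step 5. [col 2: A + E ≡ T (mod 10)] column 2 (A + E ≡ T (mod 10), carry-in 0) doesn't pin A yet; pick A=7 and continue. So A=7.
Step 6. [col 2: A + E ≡ T (mod 10)] in column 2 we have A+E≡T with carry-in 0; given A=7, T=1 and digits 1,2,3,5,7 already taken and all letters distinct, that pins E to 4, so E=4.
Step 7. [col 3: C + A ≡ P (mod 10)] in column 3 we have C+A≡P with carry-in 1; given C=2, A=7 and digits 1,2,3,4,5,7 already taken and all letters distinct, that pins P to 0 ⇒ P=0.
Step 8. [col 4: Q + T ≡ T (mod 10)] column 4: given T=1, carry-in 1, and digits 0,1,2,3,4,5,7 already taken and all letters distinct, Q+T≡T (mod 10) forces Q=9, so Q=9.
Step 9. [col 5: W + A ≡ K (mod 10)] column 5 reads W+A+carry(1)=K with A=7; with digits 0,1,2,3,4,5,7,9 already taken and all letters distinct, the only value for W is 8. So W=8.
Step 10. [col 5: W + A ≡ K (mod 10)] in column 5 we have W+A≡K with carry-in 1; given W=8, A=7 and digits 0,1,2,3,4,5,7,8,9 already taken and all letters distinct, that pins K to 6. So K=6.

Answer: A=7, B=3, C=2, E=4, K=6, P=0, Q=9, T=1, W=8, Z=5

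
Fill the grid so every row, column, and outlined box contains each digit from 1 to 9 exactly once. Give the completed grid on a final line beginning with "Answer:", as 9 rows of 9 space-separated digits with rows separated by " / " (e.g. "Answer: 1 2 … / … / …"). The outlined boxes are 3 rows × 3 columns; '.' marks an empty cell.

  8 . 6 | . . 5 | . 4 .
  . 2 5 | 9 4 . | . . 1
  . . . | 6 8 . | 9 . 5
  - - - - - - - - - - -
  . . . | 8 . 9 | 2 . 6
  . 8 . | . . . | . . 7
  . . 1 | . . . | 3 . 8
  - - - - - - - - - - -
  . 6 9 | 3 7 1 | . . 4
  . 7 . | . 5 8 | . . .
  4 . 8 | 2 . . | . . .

Step 1. [r5c7∈{1,4,5}] in col 7, 4 fits only at r5c7 ⇒ r5c7=4.
Step 2. [r6c6∈{2,4,6,7}] in col 6, 4 fits only at r6c6 ⇒ r6c6=4.
Step 3. [r1c7∈{7}] r1c7 has the single candidate 7. So r1c7=7.
Step 4. [r9c8∈{1,3,5,6,7,9}] 7 has one home in row 9: r9c8. So r9c8=7.
Step 5. [r9c6∈{6}] r9c6 has the single candidate 6. So r9c6=6.
Step 6. [r1c2∈{1,3,9}] 9 has one home in row 1: r1c2. So r1c2=9.
Step 7. [r6c2∈{5}] r6c2 is down to just 5 ⇒ r6c2=5.
Step 8. [r9c7∈{1,5}] in row 9, 5 fits only at r9c7. So r9c7=5.
Step 9. [r9c2∈{1,3}] row 9 places 1 nowhere but r9c2 ⇒ r9c2=1.
Step 10. [r9c9∈{3,9}] r9c9 is the only open cell in row 9 admitting 3, so r9c9=3.
Step 11. [r1c5∈{1,2,3}] 3 has one home in row 1: r1c5 ⇒ r1c5=3.
Step 12. [r6c8∈{9}] r6c8 has the single candidate 9 ⇒ r6c8=9.
Step 13. [r4c5∈{1}] r4c5 is down to just 1. So r4c5=1.
Step 14. [r5c1∈{2,3,6,9}] r5c1 is the only open cell in row 5 admitting 9 ⇒ r5c1=9.
Step 15. [r6c1∈{2,6,7}] in col 1, 6 fits only at r6c1, so r6c1=6.
Step 16. [r5c3∈{2,3}] across box 4, 2 lands solely at r5c3, so r5c3=2.
Step 17. [r8c3∈{3}] r8c3's peers cover all but 3, so r8c3=3.
Step 18. [r8c1∈{2}] nothing but 2 survives at r8c1, so r8c1=2.
Step 19. [r2c6∈{7}] r2c6 has the single candidate 7 ⇒ r2c6=7.
Step 20. [r2c1∈{3}] r2c1's peers cover all but 3. So r2c1=3.
Step 21. [r8c7∈{1,6}] r8c7 is the only open cell in col 7 admitting 1, so r8c7=1.
Step 22. [r7c7∈{8}] r7c7 is down to just 8 ⇒ r7c7=8.
Step 23. [r4c1∈{7}] r4c1 has the single candidate 7. So r4c1=7.
Step 24. [r3c2∈{4}] nothing but 4 survives at r3c2, so r3c2=4.
Step 25. [r5c8∈{1,5}] 1 has one home in row 5: r5c8 ⇒ r5c8=1.
Step 26. [r8c8∈{6}] r8c8 is down to just 6, so r8c8=6.
Step 27. [r7c8∈{2}] r7c8 has the single candidate 2, so r7c8=2.
Step 28. [r4c8∈{5}] only 5 remains possible at r4c8, so r4c8=5.
Step 29. [r3c6∈{2}] nothing but 2 survives at r3c6, so r3c6=2.
Step 30. [r1c9∈{2}] r1c9's peers cover all but 2 ⇒ r1c9=2.
Step 31. [r8c4∈{4}] r8c4's peers cover all but 4 ⇒ r8c4=4.
Step 32. [r5c5∈{6}] r5c5 has the single candidate 6. So r5c5=6.
Step 33. [r3c3∈{7}] r3c3 is down to just 7. So r3c3=7.
Step 34. [r2c7∈{6}] r2c7 is down to just 6, so r2c7=6.
Step 35. [r3c8∈{3}] r3c8's peers cover all but 3 ⇒ r3c8=3.
Step 36. [r5c6∈{3}] r5c6 has the single candidate 3 ⇒ r5c6=3.
Step 37. [r2c8∈{8}] r2c8 has the single candidate 8 ⇒ r2c8=8.
Step 38. [r6c5∈{2}] r6c5 is down to just 2 ⇒ r6c5=2.
Step 39. [r7c1∈{5}] r7c1's peers cover all but 5 ⇒ r7c1=5.
Step 40. [r3c1∈{1}] r3c1 has the single candidate 1 ⇒ r3c1=1.
Step 41. [r4c2∈{3}] r4c2 has the single candidate 3. So r4c2=3.
Step 42. [r9c5∈{9}] nothing but 9 survives at r9c5, so r9c5=9.
Step 43. [r5c4∈{5}] r5c4 has the single candidate 5. So r5c4=5.
Step 44. [r6c4∈{7}] r6c4's peers cover all but 7, so r6c4=7.
Step 45. [r4c3∈{4}] r4c3's peers cover all but 4 ⇒ r4c3=4.
Step 46. [r8c9∈{9}] r8c9 is down to just 9, so r8c9=9.
Step 47. [r1c4∈{1}] only 1 remains possible at r1c4. So r1c4=1.

Answer: 8 9 6 1 3 5 7 4 2 / 3 2 5 9 4 7 6 8 1 / 1 4 7 6 8 2 9 3 5 / 7 3 4 8 1 9 2 5 6 / 9 8 2 5 6 3 4 1 7 / 6 5 1 7 2 4 3 9 8 / 5 6 9 3 7 1 8 2 4 / 2 7 3 4 5 8 1 6 9 / 4 1 8 2 9 6 5 7 3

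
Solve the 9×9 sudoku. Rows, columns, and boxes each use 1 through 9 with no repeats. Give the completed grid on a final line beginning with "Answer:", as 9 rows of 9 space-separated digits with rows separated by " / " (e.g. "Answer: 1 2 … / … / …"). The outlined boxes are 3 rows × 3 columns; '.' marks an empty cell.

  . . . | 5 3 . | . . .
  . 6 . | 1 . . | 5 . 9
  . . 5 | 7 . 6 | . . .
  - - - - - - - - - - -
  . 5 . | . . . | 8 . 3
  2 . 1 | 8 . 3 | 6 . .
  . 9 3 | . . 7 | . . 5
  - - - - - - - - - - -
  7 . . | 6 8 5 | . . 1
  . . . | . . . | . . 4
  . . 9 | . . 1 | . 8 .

Step 1. [r6c1∈{4,6,8}] row 6 places 8 nowhere but r6c1, so r6c1=8.
Step 2. [r8c8∈{2,3,5,6,7,9}] in col 8, 5 fits only at r8c8, so r8c8=5.
Step 3. [r5c9∈{7}] only 7 remains possible at r5c9 ⇒ r5c9=7.
Step 4. [r1c2∈{1,2,4,7,8}] col 2 places 7 nowhere but r1c2, so r1c2=7.
Step 5. [r5c2∈{4}] r5c2 has the single candidate 4 ⇒ r5c2=4.
Step 6. [r7c3∈{2,4}] across row 7, 4 lands solely at r7c3 ⇒ r7c3=4.
Step 7. [r6c5∈{1,2,4,6}] row 6 places 6 nowhere but r6c5 ⇒ r6c5=6.
Step 8. [r4c5∈{1,2,4,9}] 1 has one home in col 5: r4c5, so r4c5=1.
Step 9. [r1c8∈{1,2,4,6}] in col 8, 6 fits only at r1c8 ⇒ r1c8=6.
Step 10. [r4c1∈{6}] r4c1's peers cover all but 6 ⇒ r4c1=6.
Step 11. [r5c8∈{9}] r5c8 is down to just 9, so r5c8=9.
Step 12. [r2c8∈{2,3,4,7}] across row 2, 7 lands solely at r2c8. So r2c8=7.
Step 13. [r2c1∈{3,4}] row 2 places 3 nowhere but r2c1. So r2c1=3.
Step 14. [r7c7∈{2,3,9}] row 7 places 9 nowhere but r7c7. So r7c7=9.
Step 15. [r8c1∈{1}] r8c1 has the single candidate 1. So r8c1=1.
Step 16. [r1c7∈{1,2,4}] 1 has one home in row 1: r1c7, so r1c7=1.
Step 17. [r6c8∈{1,2,4}] across row 6, 1 lands solely at r6c8, so r6c8=1.
Step 18. [r3c2∈{1,2,8}] across row 3, 1 lands solely at r3c2, so r3c2=1.
Step 19. [r8c2∈{2,3,8}] 8 has one home in col 2: r8c2 ⇒ r8c2=8.
Step 20. [r3c9∈{2,8}] r3c9 is the only open cell in row 3 admitting 8. So r3c9=8.
Step 21. [r1c9∈{2}] only 2 remains possible at r1c9, so r1c9=2.
Step 22. [r3c5∈{2,4,9}] r3c5 is the only open cell in row 3 admitting 2 ⇒ r3c5=2.
Step 23. [r1c6∈{4,8,9}] in box 2, 9 fits only at r1c6 ⇒ r1c6=9.
Step 24. [r8c6∈{2}] r8c6 has the single candidate 2 ⇒ r8c6=2.
Step 25. [r4c6∈{4}] nothing but 4 survives at r4c6. So r4c6=4.
Step 26. [r4c8∈{2}] r4c8 is down to just 2. So r4c8=2.
Step 27. [r7c8∈{3}] r7c8 has the single candidate 3. So r7c8=3.
Step 28. [r8c7∈{7}] r8c7's peers cover all but 7. So r8c7=7.
Step 29. [r3c8∈{4}] nothing but 4 survives at r3c8, so r3c8=4.
Step 30. [r9c4∈{3,4}] r9c4 is the only open cell in col 4 admitting 4. So r9c4=4.
Step 31. [r8c4∈{3,9}] across row 8, 3 lands solely at r8c4 ⇒ r8c4=3.
Step 32. [r1c3∈{8}] nothing but 8 survives at r1c3. So r1c3=8.
Step 33. [r9c7∈{2}] only 2 remains possible at r9c7. So r9c7=2.
Step 34. [r7c2∈{2}] r7c2 has the single candidate 2 ⇒ r7c2=2.
Step 35. [r8c5∈{9}] r8c5 is down to just 9. So r8c5=9.
Step 36. [r9c5∈{7}] nothing but 7 survives at r9c5. So r9c5=7.
Step 37. [r2c3∈{2}] r2c3 is down to just 2, so r2c3=2.
Step 38. [r3c7∈{3}] r3c7 has the single candidate 3, so r3c7=3.
Step 39. [r9c9∈{6}] r9c9 is down to just 6. So r9c9=6.
Step 40. [r9c2∈{3}] r9c2's peers cover all but 3, so r9c2=3.
Step 41. [r6c4∈{2}] nothing but 2 survives at r6c4. So r6c4=2.
Step 42. [r6c7∈{4}] r6c7's peers cover all but 4. So r6c7=4.
Step 43. [r9c1∈{5}] r9c1's peers cover all but 5, so r9c1=5.
Step 44. [r4c4∈{9}] only 9 remains possible at r4c4. So r4c4=9.
Step 45. [r8c3∈{6}] r8c3 is down to just 6. So r8c3=6.
Step 46. [r2c5∈{4}] nothing but 4 survives at r2c5 ⇒ r2c5=4.
Step 47. [r1c1∈{4}] r1c1 has the single candidate 4 ⇒ r1c1=4.
Step 48. [r4c3∈{7}] r4c3 is down to just 7 ⇒ r4c3=7.
Step 49. [r5c5∈{5}] only 5 remains possible at r5c5. So r5c5=5.
Step 50. [r2c6∈{8}] only 8 remains possible at r2c6, so r2c6=8.
Step 51. [r3c1∈{9}] nothing but 9 survives at r3c1, so r3c1=9.

Answer: 4 7 8 5 3 9 1 6 2 / 3 6 2 1 4 8 5 7 9 / 9 1 5 7 2 6 3 4 8 / 6 5 7 9 1 4 8 2 3 / 2 4 1 8 5 3 6 9 7 / 8 9 3 2 6 7 4 1 5 / 7 2 4 6 8 5 9 3 1 / 1 8 6 3 9 2 7 5 4 / 5 3 9 4 7 1 2 8 6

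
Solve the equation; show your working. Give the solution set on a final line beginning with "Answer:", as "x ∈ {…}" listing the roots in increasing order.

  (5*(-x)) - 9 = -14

Step 1. [(5*(-x)) - 9 = -14] -9 is outermost — add 9 both sides ⇒ sub: 5*(-x) = -5.
Step 2. [5*(-x) = -5] LHS = 5·(…); ÷5 both sides, so div: -x = -1.
Step 3. [-x = -1] flip signs both sides ⇒ neg: x = 1.

Answer: x ∈ {1}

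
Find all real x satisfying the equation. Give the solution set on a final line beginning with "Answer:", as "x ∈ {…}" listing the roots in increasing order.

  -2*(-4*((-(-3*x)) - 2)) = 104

Step 1. [-2*(-4*((-(-3*x)) - 2)) = 104] divide by the outer -2. So div: -4*((-(-3*x)) - 2) = -52.
Step 2. [-4*((-(-3*x)) - 2) = -52] -4 out front; divide by -4 ⇒ div: (-(-3*x)) - 2 = 13.
Step 3. [(-(-3*x)) - 2 = 13] 2 comes off first (add 2) ⇒ sub: -(-3*x) = 15.
Step 4. [-(-3*x) = 15] leading − — multiply by −1, so neg: -3*x = -15.
Step 5. [-3*x = -15] -3 out front; divide by -3 ⇒ div: x = 5.

Answer: x ∈ {5}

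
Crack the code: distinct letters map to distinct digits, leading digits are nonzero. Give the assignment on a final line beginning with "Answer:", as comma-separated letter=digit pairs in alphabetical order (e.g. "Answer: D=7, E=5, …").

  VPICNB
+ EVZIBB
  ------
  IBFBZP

Step 1. [col 1: B + B ≡ P (mod 10)] no forcing yet in column 1 (carry-in 0); P=2 is free and consistent — try it, so P=2.
Step 2. [col 1: B + B ≡ P (mod 10)] several values work for B in column 1 (B + B ≡ P (mod 10), carry-in 0); try B=6. So B=6.
Step 3. [col 2: N + B ≡ Z (mod 10)] N=4 is one option consistent with column 2 (N + B ≡ Z (mod 10), carry-in 1) — take it, so N=4.
Step 4. [col 2: N + B ≡ Z (mod 10)] column 2 reads N+B+carry(1)=Z with N=4, B=6; with digits 2,4,6 already taken and all letters distinct, the only value for Z is 1, so Z=1.
Step 5. [col 3: C + I ≡ B (mod 10)] column 3 (C + I ≡ B (mod 10), carry-in 1) doesn't pin I yet; pick I=8 and continue ⇒ I=8.
Step 6. [col 3: C + I ≡ B (mod 10)] from column 3 (I=8, B=6, carry-in 1, digits 1,2,4,6,8 already taken and all letters distinct): C must equal 7. So C=7.
Step 7. [col 4: I + Z ≡ F (mod 10)] from column 4 (I=8, Z=1, carry-in 1, digits 1,2,4,6,7,8 already taken and all letters distinct): F must equal 0. So F=0.
Step 8. [col 5: P + V ≡ B (mod 10)] column 5: given P=2, B=6, carry-in 1, and digits 0,1,2,4,6,7,8 already taken and all letters distinct, P+V≡B (mod 10) forces V=3, so V=3.
Step 9. [col 6: V + E ≡ I (mod 10)] in column 6 we have V+E≡I with carry-in 0; given V=3, I=8 and digits 0,1,2,3,4,6,7,8 already taken and all letters distinct, that pins E to 5, so E=5.

Answer: B=6, C=7, E=5, F=0, I=8, N=4, P=2, V=3, Z=1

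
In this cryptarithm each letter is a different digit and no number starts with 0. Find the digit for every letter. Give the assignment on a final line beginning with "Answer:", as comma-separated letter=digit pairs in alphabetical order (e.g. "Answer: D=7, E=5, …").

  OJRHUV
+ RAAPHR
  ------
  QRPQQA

Step 1. [col 1: V + R ≡ A (mod 10)] several values work for V in column 1 (V + R ≡ A (mod 10), carry-in 0); try V=9, so V=9.
Step 2. [col 1: V + R ≡ A (mod 10)] several values work for R in column 1 (V + R ≡ A (mod 10), carry-in 0); try R=7, so R=7.
Step 3. [col 1: V + R ≡ A (mod 10)] in column 1 we have V+R≡A with carry-in 0; given V=9, R=7 and digits 7,9 already taken and all letters distinct, that pins A to 6. So A=6.
Step 4. [col 2: U + H ≡ Q (mod 10)] several values work for H in column 2 (U + H ≡ Q (mod 10), carry-in 1); try H=5. So H=5.
Step 5. [col 2: U + H ≡ Q (mod 10)] several values work for U in column 2 (U + H ≡ Q (mod 10), carry-in 1); try U=2, so U=2.
Step 6. [col 2: U + H ≡ Q (mod 10)] column 2 reads U+H+carry(1)=Q with U=2, H=5; with digits 2,5,6,7,9 already taken and all letters distinct, the only value for Q is 8. So Q=8.
Step 7. [col 3: H + P ≡ Q (mod 10)] column 3: given H=5, Q=8, carry-in 0, and digits 2,5,6,7,8,9 already taken and all letters distinct, H+P≡Q (mod 10) forces P=3, so P=3.
Step 8. [col 5: J + A ≡ R (mod 10)] from column 5 (A=6, R=7, carry-in 1, digits 2,3,5,6,7,8,9 already taken and all letters distinct): J must equal 0. So J=0.
Step 9. [col 6: O + R ≡ Q (mod 10)] from column 6 (R=7, Q=8, carry-in 0, digits 0,2,3,5,6,7,8,9 already taken and all letters distinct): O must equal 1 ⇒ O=1.

Answer: A=6, H=5, J=0, O=1, P=3, Q=8, R=7, U=2, V=9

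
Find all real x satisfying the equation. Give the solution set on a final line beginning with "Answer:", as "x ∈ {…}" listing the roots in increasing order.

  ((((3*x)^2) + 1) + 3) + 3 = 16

Step 1. [((((3*x)^2) + 1) + 3) + 3 = 16] the outer +3 inverts by subtracting 3 ⇒ sub: (((3*x)^2) + 1) + 3 = 13.
Step 2. [(((3*x)^2) + 1) + 3 = 13] peel the +3: subtract 3 from each side, so sub: ((3*x)^2) + 1 = 10.
Step 3. [((3*x)^2) + 1 = 10] 1 comes off first (subtract 1). So sub: (3*x)^2 = 9.
Step 4. [(3*x)^2 = 9] LHS squared, RHS 9 ≥ 0: apply √ (±), so sqrt: 3*x = 3 or -3.
Step 5. [3*x = 3 or -3] 3 out front; divide by 3 ⇒ div: x = 1 or -1.

Answer: x ∈ {-1, 1}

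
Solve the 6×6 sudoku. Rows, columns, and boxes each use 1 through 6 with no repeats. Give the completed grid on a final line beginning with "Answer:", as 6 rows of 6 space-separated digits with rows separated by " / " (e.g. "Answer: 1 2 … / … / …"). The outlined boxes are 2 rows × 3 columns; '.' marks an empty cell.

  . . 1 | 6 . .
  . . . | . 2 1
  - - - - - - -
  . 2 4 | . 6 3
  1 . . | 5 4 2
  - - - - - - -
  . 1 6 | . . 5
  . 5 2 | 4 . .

Step 1. [r2c4∈{3}] only 3 remains possible at r2c4. So r2c4=3.
Step 2. [r2c1∈{4,5,6}] col 1 places 6 nowhere but r2c1 ⇒ r2c1=6.
Step 3. [r1c1∈{2,3,4,5}] row 1 places 2 nowhere but r1c1 ⇒ r1c1=2.
Step 4. [r5c5∈{3}] r5c5 is down to just 3. So r5c5=3.
Step 5. [r1c2∈{3,4}] 3 has one home in row 1: r1c2. So r1c2=3.
Step 6. [r5c1∈{4}] r5c1 is down to just 4. So r5c1=4.
Step 7. [r6c1∈{3}] nothing but 3 survives at r6c1, so r6c1=3.
Step 8. [r4c2∈{6}] r4c2's peers cover all but 6 ⇒ r4c2=6.
Step 9. [r2c2∈{4}] nothing but 4 survives at r2c2 ⇒ r2c2=4.
Step 10. [r4c3∈{3}] r4c3's peers cover all but 3, so r4c3=3.
Step 11. [r2c3∈{5}] nothing but 5 survives at r2c3, so r2c3=5.
Step 12. [r1c6∈{4}] r1c6's peers cover all but 4, so r1c6=4.
Step 13. [r6c5∈{1}] r6c5 is down to just 1 ⇒ r6c5=1.
Step 14. [r6c6∈{6}] r6c6 has the single candidate 6 ⇒ r6c6=6.
Step 15. [r3c1∈{5}] only 5 remains possible at r3c1 ⇒ r3c1=5.
Step 16. [r3c4∈{1}] r3c4's peers cover all but 1, so r3c4=1.
Step 17. [r1c5∈{5}] r1c5's peers cover all but 5, so r1c5=5.
Step 18. [r5c4∈{2}] r5c4 has the single candidate 2 ⇒ r5c4=2.

Answer: 2 3 1 6 5 4 / 6 4 5 3 2 1 / 5 2 4 1 6 3 / 1 6 3 5 4 2 / 4 1 6 2 3 5 / 3 5 2 4 1 6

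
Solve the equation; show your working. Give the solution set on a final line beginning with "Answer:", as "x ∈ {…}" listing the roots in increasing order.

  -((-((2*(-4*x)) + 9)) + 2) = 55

Step 1. [-((-((2*(-4*x)) + 9)) + 2) = 55] flip signs both sides ⇒ neg: (-((2*(-4*x)) + 9)) + 2 = -55.
Step 2. [(-((2*(-4*x)) + 9)) + 2 = -55] subtract 2: x sits inside (… + 2). So sub: -((2*(-4*x)) + 9) = -57.
Step 3. [-((2*(-4*x)) + 9) = -57] LHS negated; negate both sides. So neg: (2*(-4*x)) + 9 = 57.
Step 4. [(2*(-4*x)) + 9 = 57] peel the +9: subtract 9 from each side. So sub: 2*(-4*x) = 48.
Step 5. [2*(-4*x) = 48] leading coefficient 2: divide by 2, so div: -4*x = 24.
Step 6. [-4*x = 24] -4 out front; divide by -4 ⇒ div: x = -6.

Answer: x ∈ {-6}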